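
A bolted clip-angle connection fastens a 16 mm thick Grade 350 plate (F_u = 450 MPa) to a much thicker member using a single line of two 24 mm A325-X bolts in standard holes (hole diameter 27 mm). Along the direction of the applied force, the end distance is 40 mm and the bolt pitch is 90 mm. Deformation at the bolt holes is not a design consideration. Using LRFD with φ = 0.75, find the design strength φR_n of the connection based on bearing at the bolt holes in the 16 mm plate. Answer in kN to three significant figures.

603 kN

Per bolt r_n = 1.5 l_c t F_u ≤ 3.0 d t F_u; upper limit = 3.0 × 24 × 16 × 450 / 1000 = 518.4 kN.
Edge bolt: l_c = 40 − 27/2 = 26.5 mm → 1.5 × 26.5 × 16 × 450 / 1000 = 286.2 → r_n = 286.2 kN.
Interior bolts: l_c = 90 − 27 = 63 mm → 1.5 × 63 × 16 × 450 / 1000 = 680.4 → r_n = 518.4 kN.
R_n = 1 × 286.2 + 1 × 518.4 = 804.6 kN.
Design strength φR_n = 0.75 × 804.6 = 603 kN.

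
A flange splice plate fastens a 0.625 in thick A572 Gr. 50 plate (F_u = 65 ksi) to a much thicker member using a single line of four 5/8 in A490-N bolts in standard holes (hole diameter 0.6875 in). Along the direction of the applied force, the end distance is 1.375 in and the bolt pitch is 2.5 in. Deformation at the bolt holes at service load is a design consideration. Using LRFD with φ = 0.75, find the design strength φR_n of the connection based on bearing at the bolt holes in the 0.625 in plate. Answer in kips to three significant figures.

175 kips

Per bolt r_n = 1.2 l_c t F_u ≤ 2.4 d t F_u; upper limit = 2.4 × 0.625 × 0.625 × 65 = 60.94 kips.
Edge bolt: l_c = 1.375 − 0.6875/2 = 1.031 in → 1.2 × 1.031 × 0.625 × 65 = 50.27 → r_n = 50.27 kips.
Interior bolts: l_c = 2.5 − 0.6875 = 1.812 in → 1.2 × 1.812 × 0.625 × 65 = 88.36 → r_n = 60.94 kips.
R_n = 1 × 50.27 + 3 × 60.94 = 233.1 kips.
Design strength φR_n = 0.75 × 233.1 = 175 kips.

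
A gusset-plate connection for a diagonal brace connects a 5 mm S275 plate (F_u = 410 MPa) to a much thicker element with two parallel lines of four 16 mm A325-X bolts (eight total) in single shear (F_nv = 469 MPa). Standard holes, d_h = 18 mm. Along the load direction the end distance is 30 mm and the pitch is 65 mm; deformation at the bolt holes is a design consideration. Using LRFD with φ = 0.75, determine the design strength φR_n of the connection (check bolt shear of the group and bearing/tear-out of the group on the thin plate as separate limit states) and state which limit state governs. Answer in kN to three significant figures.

Bolt shear: A_b = π·16²/4 = 201.1 mm²; R_n = 469 × 201.1 × 8 × 1 / 1000 = 754.4 kN → 0.75 × 754.4 = 566 kN.
Bearing (1.2 l_c t F_u ≤ 2.4 d t F_u): upper limit = 2.4·16·5·410 / 1000 = 78.72 kN.
  Edge l_c = 30 − 18/2 = 21 → r_n = 51.66 kN; interior l_c = 65 − 18 = 47 → r_n = 78.72 kN.
  R_n,bearing = 2·51.66 + 6·78.72 = 575.6 kN → 0.75 × 575.6 = 432 kN.
Bearing governs: 432 kN.

432 kN (bearing governs)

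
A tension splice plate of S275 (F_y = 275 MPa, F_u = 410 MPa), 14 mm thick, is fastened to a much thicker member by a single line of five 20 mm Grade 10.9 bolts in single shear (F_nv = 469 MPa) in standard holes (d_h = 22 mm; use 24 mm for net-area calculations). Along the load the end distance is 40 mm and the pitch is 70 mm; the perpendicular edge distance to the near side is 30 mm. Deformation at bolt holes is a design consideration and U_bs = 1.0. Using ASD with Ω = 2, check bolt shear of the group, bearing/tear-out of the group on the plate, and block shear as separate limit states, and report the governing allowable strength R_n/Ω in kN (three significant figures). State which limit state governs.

Bolt shear: A_b = π·20²/4 = 314.2 mm²; R_n = 469 × 314.2 × 5 × 1 / 1000 = 736.7 kN → 736.7 / 2 = 368 kN.
Bearing: edge l_c = 29, r_n = 199.8 kN; interior l_c = 48, r_n = 275.5 kN; R_n = 199.8 + 4·275.5 = 1302 kN → 651 kN.
Block shear: A_gv = 4480, A_nv = 2968, A_nt = 252 mm²; R_n = min(0.6F_uA_nv, 0.6F_yA_gv) + U_bs·F_u·A_nt = 833.4 kN → 417 kN.
Bolt shear governs: 368 kN.

368 kN (bolt shear governs)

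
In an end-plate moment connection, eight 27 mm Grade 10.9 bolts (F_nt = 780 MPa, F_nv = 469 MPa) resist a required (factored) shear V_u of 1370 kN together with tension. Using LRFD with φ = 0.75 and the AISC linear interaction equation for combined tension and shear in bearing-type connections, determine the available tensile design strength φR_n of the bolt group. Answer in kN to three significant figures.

A_b = π·27²/4 = 572.6 mm²; f_rv = 1370 × 1000 / (8 × 572.6) = 299.1 MPa.
F'_nt = 1.3 F_nt − (F_nt / φF_nv) f_rv = 1.3·780 − (780/(0.75·469))·299.1 = 350.8 MPa, capped at F_nt → F'_nt = 350.8 MPa.
R_n = F'_nt · A_b · n = 350.8 × 572.6 × 8 / 1000 = 1607 kN.
Design strength φR_n = 0.75 × 1607 = 1200 kN.

1200 kN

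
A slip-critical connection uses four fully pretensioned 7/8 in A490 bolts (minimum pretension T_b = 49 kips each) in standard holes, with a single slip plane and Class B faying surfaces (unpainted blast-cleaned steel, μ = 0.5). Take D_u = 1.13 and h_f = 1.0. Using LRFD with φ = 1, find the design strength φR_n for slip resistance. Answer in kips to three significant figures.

111 kips

R_n = μ · D_u · h_f · T_b · n_s · n_b = 0.5 × 1.13 × 1.0 × 49 × 1 × 4 = 110.7 kips.
Design strength φR_n = 1 × 110.7 = 111 kips.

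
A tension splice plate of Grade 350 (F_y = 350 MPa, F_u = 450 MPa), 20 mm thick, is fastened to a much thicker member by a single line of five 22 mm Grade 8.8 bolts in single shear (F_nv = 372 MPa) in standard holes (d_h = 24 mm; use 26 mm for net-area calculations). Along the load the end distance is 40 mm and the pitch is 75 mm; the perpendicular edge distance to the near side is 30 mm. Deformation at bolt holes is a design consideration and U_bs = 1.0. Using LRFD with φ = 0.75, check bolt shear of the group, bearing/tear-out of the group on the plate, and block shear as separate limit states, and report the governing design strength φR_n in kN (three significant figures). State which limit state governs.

530 kN (bolt shear governs)

Bolt shear: A_b = π·22²/4 = 380.1 mm²; R_n = 372 × 380.1 × 5 × 1 / 1000 = 707 kN → 0.75 × 707 = 530 kN.
Bearing: edge l_c = 28, r_n = 302.4 kN; interior l_c = 51, r_n = 475.2 kN; R_n = 302.4 + 4·475.2 = 2203 kN → 1650 kN.
Block shear: A_gv = 6800, A_nv = 4460, A_nt = 340 mm²; R_n = min(0.6F_uA_nv, 0.6F_yA_gv) + U_bs·F_u·A_nt = 1357 kN → 1020 kN.
Bolt shear governs: 530 kN.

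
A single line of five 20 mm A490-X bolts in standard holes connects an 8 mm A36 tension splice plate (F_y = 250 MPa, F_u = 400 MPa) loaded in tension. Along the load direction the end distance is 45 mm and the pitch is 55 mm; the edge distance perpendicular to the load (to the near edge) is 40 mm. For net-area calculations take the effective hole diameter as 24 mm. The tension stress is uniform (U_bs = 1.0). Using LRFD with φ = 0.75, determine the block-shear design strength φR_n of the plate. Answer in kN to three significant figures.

Shear plane L_v = 45 + 4·55 = 265 mm; A_gv = 265 × 8 = 2120 mm².
A_nv = (265 − 4.5·24) × 8 = 1256 mm².
A_nt = (40 − 0.5·24) × 8 = 224 mm².
0.6 F_u A_nv = 301.4 kN; 0.6 F_y A_gv = 318 kN → shear rupture governs the shear term.
R_n = 301.4 + 1.0 × 400 × 224 / 1000 = 391 kN.
Design strength φR_n = 0.75 × 391 = 293 kN.

293 kN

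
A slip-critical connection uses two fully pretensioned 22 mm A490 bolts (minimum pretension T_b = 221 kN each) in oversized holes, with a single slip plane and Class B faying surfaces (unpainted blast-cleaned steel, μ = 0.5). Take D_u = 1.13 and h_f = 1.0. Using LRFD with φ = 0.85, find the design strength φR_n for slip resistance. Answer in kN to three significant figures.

R_n = μ · D_u · h_f · T_b · n_s · n_b = 0.5 × 1.13 × 1.0 × 221 × 1 × 2 = 249.7 kN.
Design strength φR_n = 0.85 × 249.7 = 212 kN.

212 kN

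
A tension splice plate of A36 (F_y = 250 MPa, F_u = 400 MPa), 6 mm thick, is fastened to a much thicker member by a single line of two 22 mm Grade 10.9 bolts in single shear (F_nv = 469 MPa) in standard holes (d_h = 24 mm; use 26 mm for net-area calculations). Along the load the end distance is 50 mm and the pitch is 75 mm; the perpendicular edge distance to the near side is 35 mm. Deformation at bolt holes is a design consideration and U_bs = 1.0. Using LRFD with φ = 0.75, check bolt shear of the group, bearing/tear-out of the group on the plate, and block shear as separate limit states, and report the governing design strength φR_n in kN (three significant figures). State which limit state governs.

124 kN (block shear governs)

Bolt shear: A_b = π·22²/4 = 380.1 mm²; R_n = 469 × 380.1 × 2 × 1 / 1000 = 356.6 kN → 0.75 × 356.6 = 267 kN.
Bearing: edge l_c = 38, r_n = 109.4 kN; interior l_c = 51, r_n = 126.7 kN; R_n = 109.4 + 1·126.7 = 236.2 kN → 177 kN.
Block shear: A_gv = 750, A_nv = 516, A_nt = 132 mm²; R_n = min(0.6F_uA_nv, 0.6F_yA_gv) + U_bs·F_u·A_nt = 165.3 kN → 124 kN.
Block shear governs: 124 kN.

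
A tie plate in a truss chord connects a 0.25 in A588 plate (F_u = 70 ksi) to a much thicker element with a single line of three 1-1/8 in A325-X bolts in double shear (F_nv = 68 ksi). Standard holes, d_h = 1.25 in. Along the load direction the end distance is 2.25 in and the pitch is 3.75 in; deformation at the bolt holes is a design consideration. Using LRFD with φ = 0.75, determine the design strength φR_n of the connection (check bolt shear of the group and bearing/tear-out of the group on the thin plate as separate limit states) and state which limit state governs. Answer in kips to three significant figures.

96.5 kips (bearing governs)

Bolt shear: A_b = π·1.125²/4 = 0.994 in²; R_n = 68 × 0.994 × 3 × 2 = 405.6 kips → 0.75 × 405.6 = 304 kips.
Bearing (1.2 l_c t F_u ≤ 2.4 d t F_u): upper limit = 2.4·1.125·0.25·70 = 47.25 kips.
  Edge l_c = 2.25 − 1.25/2 = 1.625 → r_n = 34.12 kips; interior l_c = 3.75 − 1.25 = 2.5 → r_n = 47.25 kips.
  R_n,bearing = 1·34.12 + 2·47.25 = 128.6 kips → 0.75 × 128.6 = 96.5 kips.
Bearing governs: 96.5 kips.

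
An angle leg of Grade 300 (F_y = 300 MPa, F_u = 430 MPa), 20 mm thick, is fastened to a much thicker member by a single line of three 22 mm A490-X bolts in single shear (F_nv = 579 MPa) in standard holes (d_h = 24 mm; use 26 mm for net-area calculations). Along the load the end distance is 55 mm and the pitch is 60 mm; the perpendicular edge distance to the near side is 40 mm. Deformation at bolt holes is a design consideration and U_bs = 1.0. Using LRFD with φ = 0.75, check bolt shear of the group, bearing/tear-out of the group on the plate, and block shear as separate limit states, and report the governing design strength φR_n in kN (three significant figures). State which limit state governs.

495 kN (bolt shear governs)

Bolt shear: A_b = π·22²/4 = 380.1 mm²; R_n = 579 × 380.1 × 3 × 1 / 1000 = 660.3 kN → 0.75 × 660.3 = 495 kN.
Bearing: edge l_c = 43, r_n = 443.8 kN; interior l_c = 36, r_n = 371.5 kN; R_n = 443.8 + 2·371.5 = 1187 kN → 890 kN.
Block shear: A_gv = 3500, A_nv = 2200, A_nt = 540 mm²; R_n = min(0.6F_uA_nv, 0.6F_yA_gv) + U_bs·F_u·A_nt = 799.8 kN → 600 kN.
Bolt shear governs: 495 kN.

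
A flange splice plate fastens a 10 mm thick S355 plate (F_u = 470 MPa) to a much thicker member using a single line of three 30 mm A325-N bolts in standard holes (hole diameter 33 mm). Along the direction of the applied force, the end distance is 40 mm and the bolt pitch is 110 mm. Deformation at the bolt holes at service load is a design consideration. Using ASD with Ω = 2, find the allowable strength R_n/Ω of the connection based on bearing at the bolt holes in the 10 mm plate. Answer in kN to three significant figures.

405 kN

Per bolt r_n = 1.2 l_c t F_u ≤ 2.4 d t F_u; upper limit = 2.4 × 30 × 10 × 470 / 1000 = 338.4 kN.
Edge bolt: l_c = 40 − 33/2 = 23.5 mm → 1.2 × 23.5 × 10 × 470 / 1000 = 132.5 → r_n = 132.5 kN.
Interior bolts: l_c = 110 − 33 = 77 mm → 1.2 × 77 × 10 × 470 / 1000 = 434.3 → r_n = 338.4 kN.
R_n = 1 × 132.5 + 2 × 338.4 = 809.3 kN.
Allowable strength R_n/Ω = 809.3 / 2 = 405 kN.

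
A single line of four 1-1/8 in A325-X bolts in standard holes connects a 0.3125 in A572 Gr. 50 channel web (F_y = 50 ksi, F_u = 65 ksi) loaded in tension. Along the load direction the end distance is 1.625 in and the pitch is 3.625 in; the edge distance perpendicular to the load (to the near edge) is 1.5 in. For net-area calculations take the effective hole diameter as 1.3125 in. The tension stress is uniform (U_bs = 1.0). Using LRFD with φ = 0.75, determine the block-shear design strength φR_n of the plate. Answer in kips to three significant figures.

85.1 kips

Shear plane L_v = 1.625 + 3·3.625 = 12.5 in; A_gv = 12.5 × 0.3125 = 3.906 in².
A_nv = (12.5 − 3.5·1.3125) × 0.3125 = 2.471 in².
A_nt = (1.5 − 0.5·1.3125) × 0.3125 = 0.2637 in².
0.6 F_u A_nv = 96.36 kips; 0.6 F_y A_gv = 117.2 kips → shear rupture governs the shear term.
R_n = 96.36 + 1.0 × 65 × 0.2637 = 113.5 kips.
Design strength φR_n = 0.75 × 113.5 = 85.1 kips.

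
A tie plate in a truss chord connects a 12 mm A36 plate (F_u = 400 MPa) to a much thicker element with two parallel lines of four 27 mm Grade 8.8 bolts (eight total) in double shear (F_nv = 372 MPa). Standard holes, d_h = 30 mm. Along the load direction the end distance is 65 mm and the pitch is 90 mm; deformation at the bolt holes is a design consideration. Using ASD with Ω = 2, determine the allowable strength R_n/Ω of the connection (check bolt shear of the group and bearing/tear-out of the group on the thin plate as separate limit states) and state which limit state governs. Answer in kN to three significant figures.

Bolt shear: A_b = π·27²/4 = 572.6 mm²; R_n = 372 × 572.6 × 8 × 2 / 1000 = 3408 kN → 3408 / 2 = 1700 kN.
Bearing (1.2 l_c t F_u ≤ 2.4 d t F_u): upper limit = 2.4·27·12·400 / 1000 = 311 kN.
  Edge l_c = 65 − 30/2 = 50 → r_n = 288 kN; interior l_c = 90 − 30 = 60 → r_n = 311 kN.
  R_n,bearing = 2·288 + 6·311 = 2442 kN → 2442 / 2 = 1220 kN.
Bearing governs: 1220 kN.

1220 kN (bearing governs)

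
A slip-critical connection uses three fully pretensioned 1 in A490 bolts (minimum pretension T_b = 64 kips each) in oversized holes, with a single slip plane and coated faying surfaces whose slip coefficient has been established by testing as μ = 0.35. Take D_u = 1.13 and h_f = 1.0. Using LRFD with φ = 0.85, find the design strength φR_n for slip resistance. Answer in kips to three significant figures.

R_n = μ · D_u · h_f · T_b · n_s · n_b = 0.35 × 1.13 × 1.0 × 64 × 1 × 3 = 75.94 kips.
Design strength φR_n = 0.85 × 75.94 = 64.5 kips.

64.5 kips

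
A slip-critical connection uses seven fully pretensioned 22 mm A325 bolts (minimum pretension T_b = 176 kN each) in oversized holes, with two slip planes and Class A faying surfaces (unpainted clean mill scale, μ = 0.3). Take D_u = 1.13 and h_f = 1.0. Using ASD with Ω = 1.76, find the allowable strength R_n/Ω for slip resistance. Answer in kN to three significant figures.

475 kN

R_n = μ · D_u · h_f · T_b · n_s · n_b = 0.3 × 1.13 × 1.0 × 176 × 2 × 7 = 835.3 kN.
Allowable strength R_n/Ω = 835.3 / 1.76 = 475 kN.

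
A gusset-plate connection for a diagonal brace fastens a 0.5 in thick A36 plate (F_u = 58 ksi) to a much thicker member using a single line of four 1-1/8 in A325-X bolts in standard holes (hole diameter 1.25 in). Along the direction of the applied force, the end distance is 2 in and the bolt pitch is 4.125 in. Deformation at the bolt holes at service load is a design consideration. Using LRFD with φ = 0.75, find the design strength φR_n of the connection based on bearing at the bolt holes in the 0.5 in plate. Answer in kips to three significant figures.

Per bolt r_n = 1.2 l_c t F_u ≤ 2.4 d t F_u; upper limit = 2.4 × 1.125 × 0.5 × 58 = 78.3 kips.
Edge bolt: l_c = 2 − 1.25/2 = 1.375 in → 1.2 × 1.375 × 0.5 × 58 = 47.85 → r_n = 47.85 kips.
Interior bolts: l_c = 4.125 − 1.25 = 2.875 in → 1.2 × 2.875 × 0.5 × 58 = 100 → r_n = 78.3 kips.
R_n = 1 × 47.85 + 3 × 78.3 = 282.8 kips.
Design strength φR_n = 0.75 × 282.8 = 212 kips.

212 kips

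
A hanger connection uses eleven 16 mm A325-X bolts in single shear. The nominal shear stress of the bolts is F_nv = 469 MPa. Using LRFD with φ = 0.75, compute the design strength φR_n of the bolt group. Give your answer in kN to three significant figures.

A_b = π × 16² / 4 = 201.1 mm².
R_n = F_nv · A_b · n · n_s = 469 × 201.1 × 11 × 1 / 1000 = 1037 kN.
Design strength φR_n = 0.75 × 1037 = 778 kN.

778 kN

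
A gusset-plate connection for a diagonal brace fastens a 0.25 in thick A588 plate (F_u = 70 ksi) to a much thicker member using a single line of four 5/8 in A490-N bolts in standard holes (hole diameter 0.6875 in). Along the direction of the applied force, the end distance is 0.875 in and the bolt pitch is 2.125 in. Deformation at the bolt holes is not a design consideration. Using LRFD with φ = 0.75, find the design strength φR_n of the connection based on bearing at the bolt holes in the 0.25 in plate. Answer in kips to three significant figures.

Per bolt r_n = 1.5 l_c t F_u ≤ 3.0 d t F_u; upper limit = 3.0 × 0.625 × 0.25 × 70 = 32.81 kips.
Edge bolt: l_c = 0.875 − 0.6875/2 = 0.5312 in → 1.5 × 0.5312 × 0.25 × 70 = 13.95 → r_n = 13.95 kips.
Interior bolts: l_c = 2.125 − 0.6875 = 1.438 in → 1.5 × 1.438 × 0.25 × 70 = 37.73 → r_n = 32.81 kips.
R_n = 1 × 13.95 + 3 × 32.81 = 112.4 kips.
Design strength φR_n = 0.75 × 112.4 = 84.3 kips.

84.3 kips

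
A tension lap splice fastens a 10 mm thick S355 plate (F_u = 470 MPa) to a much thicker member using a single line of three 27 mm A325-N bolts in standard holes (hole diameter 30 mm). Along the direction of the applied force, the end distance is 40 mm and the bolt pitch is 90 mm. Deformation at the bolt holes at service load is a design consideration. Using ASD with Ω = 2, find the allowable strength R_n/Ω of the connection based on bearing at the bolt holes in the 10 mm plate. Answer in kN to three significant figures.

Per bolt r_n = 1.2 l_c t F_u ≤ 2.4 d t F_u; upper limit = 2.4 × 27 × 10 × 470 / 1000 = 304.6 kN.
Edge bolt: l_c = 40 − 30/2 = 25 mm → 1.2 × 25 × 10 × 470 / 1000 = 141 → r_n = 141 kN.
Interior bolts: l_c = 90 − 30 = 60 mm → 1.2 × 60 × 10 × 470 / 1000 = 338.4 → r_n = 304.6 kN.
R_n = 1 × 141 + 2 × 304.6 = 750.1 kN.
Allowable strength R_n/Ω = 750.1 / 2 = 375 kN.

375 kN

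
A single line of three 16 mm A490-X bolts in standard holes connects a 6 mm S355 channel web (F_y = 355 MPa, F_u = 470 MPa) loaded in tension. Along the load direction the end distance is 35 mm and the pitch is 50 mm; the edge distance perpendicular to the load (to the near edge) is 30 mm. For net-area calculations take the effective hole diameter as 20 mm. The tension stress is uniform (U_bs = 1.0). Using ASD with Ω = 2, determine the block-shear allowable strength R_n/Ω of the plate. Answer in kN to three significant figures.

Shear plane L_v = 35 + 2·50 = 135 mm; A_gv = 135 × 6 = 810 mm².
A_nv = (135 − 2.5·20) × 6 = 510 mm².
A_nt = (30 − 0.5·20) × 6 = 120 mm².
0.6 F_u A_nv = 143.8 kN; 0.6 F_y A_gv = 172.5 kN → shear rupture governs the shear term.
R_n = 143.8 + 1.0 × 470 × 120 / 1000 = 200.2 kN.
Allowable strength R_n/Ω = 200.2 / 2 = 100 kN.

100 kN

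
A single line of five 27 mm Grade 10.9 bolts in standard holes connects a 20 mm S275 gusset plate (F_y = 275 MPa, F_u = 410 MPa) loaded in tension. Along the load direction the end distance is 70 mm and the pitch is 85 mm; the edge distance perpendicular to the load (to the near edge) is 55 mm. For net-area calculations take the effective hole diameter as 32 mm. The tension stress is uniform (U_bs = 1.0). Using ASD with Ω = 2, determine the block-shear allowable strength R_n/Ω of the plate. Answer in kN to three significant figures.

814 kN

Shear plane L_v = 70 + 4·85 = 410 mm; A_gv = 410 × 20 = 8200 mm².
A_nv = (410 − 4.5·32) × 20 = 5320 mm².
A_nt = (55 − 0.5·32) × 20 = 780 mm².
0.6 F_u A_nv = 1309 kN; 0.6 F_y A_gv = 1353 kN → shear rupture governs the shear term.
R_n = 1309 + 1.0 × 410 × 780 / 1000 = 1629 kN.
Allowable strength R_n/Ω = 1629 / 2 = 814 kN.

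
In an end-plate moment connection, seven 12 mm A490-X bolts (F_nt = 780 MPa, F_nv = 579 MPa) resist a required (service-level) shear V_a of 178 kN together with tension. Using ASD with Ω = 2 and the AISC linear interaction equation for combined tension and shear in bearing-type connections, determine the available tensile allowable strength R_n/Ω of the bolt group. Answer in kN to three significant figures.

162 kN

A_b = π·12²/4 = 113.1 mm²; f_rv = 178 × 1000 / (7 × 113.1) = 224.8 MPa.
F'_nt = 1.3 F_nt − (Ω F_nt / F_nv) f_rv = 1.3·780 − (2·780/579)·224.8 = 408.2 MPa, capped at F_nt → F'_nt = 408.2 MPa.
R_n = F'_nt · A_b · n = 408.2 × 113.1 × 7 / 1000 = 323.2 kN.
Allowable strength R_n/Ω = 323.2 / 2 = 162 kN.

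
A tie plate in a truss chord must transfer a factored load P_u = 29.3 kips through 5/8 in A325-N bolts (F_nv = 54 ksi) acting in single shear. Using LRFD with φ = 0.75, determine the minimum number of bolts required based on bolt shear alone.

3 bolts

A_b = π·0.625²/4 = 0.3068 in².
Per-bolt design strength φR_n = 0.75 × 54 × 0.3068 × 1 = 12.43 kips.
n ≥ 29.3 / 12.43 = 2.358 → use 3 bolts.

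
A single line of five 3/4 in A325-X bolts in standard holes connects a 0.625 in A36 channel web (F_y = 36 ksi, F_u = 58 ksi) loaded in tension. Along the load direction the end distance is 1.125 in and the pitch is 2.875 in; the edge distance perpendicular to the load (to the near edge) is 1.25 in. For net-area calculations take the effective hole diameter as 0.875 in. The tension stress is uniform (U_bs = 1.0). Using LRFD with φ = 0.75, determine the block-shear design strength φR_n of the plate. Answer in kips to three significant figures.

Shear plane L_v = 1.125 + 4·2.875 = 12.62 in; A_gv = 12.62 × 0.625 = 7.891 in².
A_nv = (12.62 − 4.5·0.875) × 0.625 = 5.43 in².
A_nt = (1.25 − 0.5·0.875) × 0.625 = 0.5078 in².
0.6 F_u A_nv = 189 kips; 0.6 F_y A_gv = 170.4 kips → shear yielding governs the shear term.
R_n = 170.4 + 1.0 × 58 × 0.5078 = 199.9 kips.
Design strength φR_n = 0.75 × 199.9 = 150 kips.

150 kips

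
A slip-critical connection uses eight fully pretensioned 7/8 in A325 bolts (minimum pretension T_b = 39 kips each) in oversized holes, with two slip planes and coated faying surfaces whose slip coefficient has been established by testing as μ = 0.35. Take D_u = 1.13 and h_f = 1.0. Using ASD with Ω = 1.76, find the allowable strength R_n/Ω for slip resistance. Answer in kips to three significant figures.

R_n = μ · D_u · h_f · T_b · n_s · n_b = 0.35 × 1.13 × 1.0 × 39 × 2 × 8 = 246.8 kips.
Allowable strength R_n/Ω = 246.8 / 1.76 = 140 kips.

140 kips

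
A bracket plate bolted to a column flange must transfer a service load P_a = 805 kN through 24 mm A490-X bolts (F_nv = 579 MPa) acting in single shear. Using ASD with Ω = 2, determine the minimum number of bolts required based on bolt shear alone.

7 bolts

A_b = π·24²/4 = 452.4 mm².
Per-bolt allowable strength R_n/Ω = 579 × 452.4 × 1 / 1000 / 2 = 131 kN.
n ≥ 805 / 131 = 6.147 → use 7 bolts.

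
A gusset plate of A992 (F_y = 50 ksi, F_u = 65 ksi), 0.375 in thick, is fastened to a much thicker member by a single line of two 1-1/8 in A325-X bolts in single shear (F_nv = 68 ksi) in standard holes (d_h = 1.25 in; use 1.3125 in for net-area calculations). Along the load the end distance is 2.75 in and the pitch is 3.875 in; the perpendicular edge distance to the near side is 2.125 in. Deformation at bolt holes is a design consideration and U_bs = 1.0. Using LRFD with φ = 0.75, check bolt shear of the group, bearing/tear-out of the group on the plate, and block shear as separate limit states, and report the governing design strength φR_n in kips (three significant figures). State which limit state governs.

77.9 kips (block shear governs)

Bolt shear: A_b = π·1.125²/4 = 0.994 in²; R_n = 68 × 0.994 × 2 × 1 = 135.2 kips → 0.75 × 135.2 = 101 kips.
Bearing: edge l_c = 2.125, r_n = 62.16 kips; interior l_c = 2.625, r_n = 65.81 kips; R_n = 62.16 + 1·65.81 = 128 kips → 96 kips.
Block shear: A_gv = 2.484, A_nv = 1.746, A_nt = 0.5508 in²; R_n = min(0.6F_uA_nv, 0.6F_yA_gv) + U_bs·F_u·A_nt = 103.9 kips → 77.9 kips.
Block shear governs: 77.9 kips.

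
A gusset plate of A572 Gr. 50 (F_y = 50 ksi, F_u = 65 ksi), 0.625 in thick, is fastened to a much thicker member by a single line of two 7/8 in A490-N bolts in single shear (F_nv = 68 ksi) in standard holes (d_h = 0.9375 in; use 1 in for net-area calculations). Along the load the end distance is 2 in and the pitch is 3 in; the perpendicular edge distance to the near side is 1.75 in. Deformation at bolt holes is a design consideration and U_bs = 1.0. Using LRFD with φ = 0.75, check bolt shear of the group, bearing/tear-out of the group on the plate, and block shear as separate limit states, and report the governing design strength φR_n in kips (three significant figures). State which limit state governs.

61.3 kips (bolt shear governs)

Bolt shear: A_b = π·0.875²/4 = 0.6013 in²; R_n = 68 × 0.6013 × 2 × 1 = 81.78 kips → 0.75 × 81.78 = 61.3 kips.
Bearing: edge l_c = 1.531, r_n = 74.65 kips; interior l_c = 2.062, r_n = 85.31 kips; R_n = 74.65 + 1·85.31 = 160 kips → 120 kips.
Block shear: A_gv = 3.125, A_nv = 2.188, A_nt = 0.7812 in²; R_n = min(0.6F_uA_nv, 0.6F_yA_gv) + U_bs·F_u·A_nt = 136.1 kips → 102 kips.
Bolt shear governs: 61.3 kips.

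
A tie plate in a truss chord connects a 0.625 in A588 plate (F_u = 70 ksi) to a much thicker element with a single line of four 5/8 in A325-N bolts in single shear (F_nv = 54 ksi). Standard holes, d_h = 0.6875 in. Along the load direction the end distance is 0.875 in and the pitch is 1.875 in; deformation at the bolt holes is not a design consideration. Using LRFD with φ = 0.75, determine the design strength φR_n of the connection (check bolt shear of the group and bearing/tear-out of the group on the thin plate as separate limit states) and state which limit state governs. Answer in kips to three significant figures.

Bolt shear: A_b = π·0.625²/4 = 0.3068 in²; R_n = 54 × 0.3068 × 4 × 1 = 66.27 kips → 0.75 × 66.27 = 49.7 kips.
Bearing (1.5 l_c t F_u ≤ 3.0 d t F_u): upper limit = 3.0·0.625·0.625·70 = 82.03 kips.
  Edge l_c = 0.875 − 0.6875/2 = 0.5312 → r_n = 34.86 kips; interior l_c = 1.875 − 0.6875 = 1.188 → r_n = 77.93 kips.
  R_n,bearing = 1·34.86 + 3·77.93 = 268.7 kips → 0.75 × 268.7 = 201 kips.
Bolt shear governs: 49.7 kips.

49.7 kips (bolt shear governs)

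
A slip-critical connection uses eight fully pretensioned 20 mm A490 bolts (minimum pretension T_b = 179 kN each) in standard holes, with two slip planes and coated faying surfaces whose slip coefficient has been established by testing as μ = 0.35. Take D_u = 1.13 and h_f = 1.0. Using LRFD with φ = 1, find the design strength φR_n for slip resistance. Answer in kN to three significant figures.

1130 kN

R_n = μ · D_u · h_f · T_b · n_s · n_b = 0.35 × 1.13 × 1.0 × 179 × 2 × 8 = 1133 kN.
Design strength φR_n = 1 × 1133 = 1130 kN.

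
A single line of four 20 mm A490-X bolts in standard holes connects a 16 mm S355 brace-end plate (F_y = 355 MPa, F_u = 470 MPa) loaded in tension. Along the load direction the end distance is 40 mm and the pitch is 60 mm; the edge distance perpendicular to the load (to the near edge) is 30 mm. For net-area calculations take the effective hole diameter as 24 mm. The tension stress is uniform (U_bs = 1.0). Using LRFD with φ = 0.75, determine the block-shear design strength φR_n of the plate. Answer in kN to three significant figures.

562 kN

Shear plane L_v = 40 + 3·60 = 220 mm; A_gv = 220 × 16 = 3520 mm².
A_nv = (220 − 3.5·24) × 16 = 2176 mm².
A_nt = (30 − 0.5·24) × 16 = 288 mm².
0.6 F_u A_nv = 613.6 kN; 0.6 F_y A_gv = 749.8 kN → shear rupture governs the shear term.
R_n = 613.6 + 1.0 × 470 × 288 / 1000 = 749 kN.
Design strength φR_n = 0.75 × 749 = 562 kN.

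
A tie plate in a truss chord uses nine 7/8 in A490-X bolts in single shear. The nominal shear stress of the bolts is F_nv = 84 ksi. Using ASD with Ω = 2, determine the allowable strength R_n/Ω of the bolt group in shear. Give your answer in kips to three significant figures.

A_b = π × 0.875² / 4 = 0.6013 in².
R_n = F_nv · A_b · n · n_s = 84 × 0.6013 × 9 × 1 = 454.6 kips.
Allowable strength R_n/Ω = 454.6 / 2 = 227 kips.

227 kips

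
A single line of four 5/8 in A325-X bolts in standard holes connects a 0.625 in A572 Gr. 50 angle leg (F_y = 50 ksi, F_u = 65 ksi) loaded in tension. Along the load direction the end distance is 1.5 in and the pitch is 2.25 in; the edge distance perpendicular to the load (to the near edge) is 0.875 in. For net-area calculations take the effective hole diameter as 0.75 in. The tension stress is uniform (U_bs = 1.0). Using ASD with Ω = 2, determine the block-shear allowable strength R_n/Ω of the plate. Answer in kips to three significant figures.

78.7 kips

Shear plane L_v = 1.5 + 3·2.25 = 8.25 in; A_gv = 8.25 × 0.625 = 5.156 in².
A_nv = (8.25 − 3.5·0.75) × 0.625 = 3.516 in².
A_nt = (0.875 − 0.5·0.75) × 0.625 = 0.3125 in².
0.6 F_u A_nv = 137.1 kips; 0.6 F_y A_gv = 154.7 kips → shear rupture governs the shear term.
R_n = 137.1 + 1.0 × 65 × 0.3125 = 157.4 kips.
Allowable strength R_n/Ω = 157.4 / 2 = 78.7 kips.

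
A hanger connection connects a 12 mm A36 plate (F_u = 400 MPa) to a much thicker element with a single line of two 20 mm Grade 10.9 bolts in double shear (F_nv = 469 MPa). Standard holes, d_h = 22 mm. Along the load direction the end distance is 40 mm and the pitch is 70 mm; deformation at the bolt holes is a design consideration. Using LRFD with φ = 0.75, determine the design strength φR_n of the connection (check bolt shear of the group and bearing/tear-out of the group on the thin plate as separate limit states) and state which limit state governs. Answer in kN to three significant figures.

298 kN (bearing governs)

Bolt shear: A_b = π·20²/4 = 314.2 mm²; R_n = 469 × 314.2 × 2 × 2 / 1000 = 589.4 kN → 0.75 × 589.4 = 442 kN.
Bearing (1.2 l_c t F_u ≤ 2.4 d t F_u): upper limit = 2.4·20·12·400 / 1000 = 230.4 kN.
  Edge l_c = 40 − 22/2 = 29 → r_n = 167 kN; interior l_c = 70 − 22 = 48 → r_n = 230.4 kN.
  R_n,bearing = 1·167 + 1·230.4 = 397.4 kN → 0.75 × 397.4 = 298 kN.
Bearing governs: 298 kN.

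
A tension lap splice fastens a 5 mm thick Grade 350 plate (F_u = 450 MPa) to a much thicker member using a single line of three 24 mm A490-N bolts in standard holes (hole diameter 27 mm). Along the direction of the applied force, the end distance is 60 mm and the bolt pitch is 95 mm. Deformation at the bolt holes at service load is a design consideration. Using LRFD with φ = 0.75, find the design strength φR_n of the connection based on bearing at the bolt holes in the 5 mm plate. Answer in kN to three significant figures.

Per bolt r_n = 1.2 l_c t F_u ≤ 2.4 d t F_u; upper limit = 2.4 × 24 × 5 × 450 / 1000 = 129.6 kN.
Edge bolt: l_c = 60 − 27/2 = 46.5 mm → 1.2 × 46.5 × 5 × 450 / 1000 = 125.5 → r_n = 125.5 kN.
Interior bolts: l_c = 95 − 27 = 68 mm → 1.2 × 68 × 5 × 450 / 1000 = 183.6 → r_n = 129.6 kN.
R_n = 1 × 125.5 + 2 × 129.6 = 384.8 kN.
Design strength φR_n = 0.75 × 384.8 = 289 kN.

289 kN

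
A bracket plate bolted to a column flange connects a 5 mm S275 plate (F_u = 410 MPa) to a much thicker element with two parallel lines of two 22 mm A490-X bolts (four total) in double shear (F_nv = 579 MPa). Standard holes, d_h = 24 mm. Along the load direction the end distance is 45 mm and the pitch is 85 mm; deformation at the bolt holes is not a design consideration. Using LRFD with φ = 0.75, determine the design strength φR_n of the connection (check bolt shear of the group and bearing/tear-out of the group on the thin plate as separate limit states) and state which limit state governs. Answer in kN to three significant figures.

Bolt shear: A_b = π·22²/4 = 380.1 mm²; R_n = 579 × 380.1 × 4 × 2 / 1000 = 1761 kN → 0.75 × 1761 = 1320 kN.
Bearing (1.5 l_c t F_u ≤ 3.0 d t F_u): upper limit = 3.0·22·5·410 / 1000 = 135.3 kN.
  Edge l_c = 45 − 24/2 = 33 → r_n = 101.5 kN; interior l_c = 85 − 24 = 61 → r_n = 135.3 kN.
  R_n,bearing = 2·101.5 + 2·135.3 = 473.6 kN → 0.75 × 473.6 = 355 kN.
Bearing governs: 355 kN.

355 kN (bearing governs)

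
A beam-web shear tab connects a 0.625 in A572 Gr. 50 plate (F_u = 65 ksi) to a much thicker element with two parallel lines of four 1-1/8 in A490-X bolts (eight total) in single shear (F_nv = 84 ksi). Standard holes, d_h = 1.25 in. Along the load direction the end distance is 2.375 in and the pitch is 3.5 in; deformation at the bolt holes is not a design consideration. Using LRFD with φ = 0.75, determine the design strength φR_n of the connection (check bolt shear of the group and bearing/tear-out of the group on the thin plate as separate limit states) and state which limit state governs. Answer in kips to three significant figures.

Bolt shear: A_b = π·1.125²/4 = 0.994 in²; R_n = 84 × 0.994 × 8 × 1 = 668 kips → 0.75 × 668 = 501 kips.
Bearing (1.5 l_c t F_u ≤ 3.0 d t F_u): upper limit = 3.0·1.125·0.625·65 = 137.1 kips.
  Edge l_c = 2.375 − 1.25/2 = 1.75 → r_n = 106.6 kips; interior l_c = 3.5 − 1.25 = 2.25 → r_n = 137.1 kips.
  R_n,bearing = 2·106.6 + 6·137.1 = 1036 kips → 0.75 × 1036 = 777 kips.
Bolt shear governs: 501 kips.

501 kips (bolt shear governs)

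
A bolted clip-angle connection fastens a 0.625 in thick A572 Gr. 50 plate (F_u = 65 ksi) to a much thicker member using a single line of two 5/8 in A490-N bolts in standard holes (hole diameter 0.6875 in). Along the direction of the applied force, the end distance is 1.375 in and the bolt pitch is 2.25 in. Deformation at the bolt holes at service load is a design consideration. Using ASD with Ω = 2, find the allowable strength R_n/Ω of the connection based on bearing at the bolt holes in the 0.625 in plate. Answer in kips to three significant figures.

Per bolt r_n = 1.2 l_c t F_u ≤ 2.4 d t F_u; upper limit = 2.4 × 0.625 × 0.625 × 65 = 60.94 kips.
Edge bolt: l_c = 1.375 − 0.6875/2 = 1.031 in → 1.2 × 1.031 × 0.625 × 65 = 50.27 → r_n = 50.27 kips.
Interior bolts: l_c = 2.25 − 0.6875 = 1.562 in → 1.2 × 1.562 × 0.625 × 65 = 76.17 → r_n = 60.94 kips.
R_n = 1 × 50.27 + 1 × 60.94 = 111.2 kips.
Allowable strength R_n/Ω = 111.2 / 2 = 55.6 kips.

55.6 kips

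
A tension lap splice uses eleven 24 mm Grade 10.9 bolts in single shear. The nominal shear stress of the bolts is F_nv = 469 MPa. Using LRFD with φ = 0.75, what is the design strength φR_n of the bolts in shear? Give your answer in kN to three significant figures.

1750 kN

A_b = π × 24² / 4 = 452.4 mm².
R_n = F_nv · A_b · n · n_s = 469 × 452.4 × 11 × 1 / 1000 = 2334 kN.
Design strength φR_n = 0.75 × 2334 = 1750 kN.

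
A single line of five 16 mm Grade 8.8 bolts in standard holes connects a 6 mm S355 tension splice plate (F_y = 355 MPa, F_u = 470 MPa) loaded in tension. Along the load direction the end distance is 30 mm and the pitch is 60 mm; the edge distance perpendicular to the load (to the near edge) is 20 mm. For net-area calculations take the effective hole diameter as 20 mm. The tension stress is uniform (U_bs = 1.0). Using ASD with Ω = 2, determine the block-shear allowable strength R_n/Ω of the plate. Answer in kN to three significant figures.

Shear plane L_v = 30 + 4·60 = 270 mm; A_gv = 270 × 6 = 1620 mm².
A_nv = (270 − 4.5·20) × 6 = 1080 mm².
A_nt = (20 − 0.5·20) × 6 = 60 mm².
0.6 F_u A_nv = 304.6 kN; 0.6 F_y A_gv = 345.1 kN → shear rupture governs the shear term.
R_n = 304.6 + 1.0 × 470 × 60 / 1000 = 332.8 kN.
Allowable strength R_n/Ω = 332.8 / 2 = 166 kN.

166 kN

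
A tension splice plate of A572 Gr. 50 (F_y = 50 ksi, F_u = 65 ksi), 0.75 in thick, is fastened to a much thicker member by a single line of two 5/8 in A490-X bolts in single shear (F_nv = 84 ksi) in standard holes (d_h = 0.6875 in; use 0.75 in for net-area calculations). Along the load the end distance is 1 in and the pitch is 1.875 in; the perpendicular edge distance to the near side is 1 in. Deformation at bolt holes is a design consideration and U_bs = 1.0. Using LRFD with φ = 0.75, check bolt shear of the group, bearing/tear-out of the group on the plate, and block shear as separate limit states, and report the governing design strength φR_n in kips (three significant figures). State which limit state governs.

38.7 kips (bolt shear governs)

Bolt shear: A_b = π·0.625²/4 = 0.3068 in²; R_n = 84 × 0.3068 × 2 × 1 = 51.54 kips → 0.75 × 51.54 = 38.7 kips.
Bearing: edge l_c = 0.6562, r_n = 38.39 kips; interior l_c = 1.188, r_n = 69.47 kips; R_n = 38.39 + 1·69.47 = 107.9 kips → 80.9 kips.
Block shear: A_gv = 2.156, A_nv = 1.312, A_nt = 0.4688 in²; R_n = min(0.6F_uA_nv, 0.6F_yA_gv) + U_bs·F_u·A_nt = 81.66 kips → 61.2 kips.
Bolt shear governs: 38.7 kips.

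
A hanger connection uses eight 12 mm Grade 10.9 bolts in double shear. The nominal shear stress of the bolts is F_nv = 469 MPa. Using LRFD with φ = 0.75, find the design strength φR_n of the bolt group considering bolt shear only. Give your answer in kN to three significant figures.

A_b = π × 12² / 4 = 113.1 mm².
R_n = F_nv · A_b · n · n_s = 469 × 113.1 × 8 × 2 / 1000 = 848.7 kN.
Design strength φR_n = 0.75 × 848.7 = 637 kN.

637 kN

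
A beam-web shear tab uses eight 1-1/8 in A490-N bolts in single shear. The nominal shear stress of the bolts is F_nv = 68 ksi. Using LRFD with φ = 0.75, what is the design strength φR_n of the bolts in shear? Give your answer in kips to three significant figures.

A_b = π × 1.125² / 4 = 0.994 in².
R_n = F_nv · A_b · n · n_s = 68 × 0.994 × 8 × 1 = 540.7 kips.
Design strength φR_n = 0.75 × 540.7 = 406 kips.

406 kips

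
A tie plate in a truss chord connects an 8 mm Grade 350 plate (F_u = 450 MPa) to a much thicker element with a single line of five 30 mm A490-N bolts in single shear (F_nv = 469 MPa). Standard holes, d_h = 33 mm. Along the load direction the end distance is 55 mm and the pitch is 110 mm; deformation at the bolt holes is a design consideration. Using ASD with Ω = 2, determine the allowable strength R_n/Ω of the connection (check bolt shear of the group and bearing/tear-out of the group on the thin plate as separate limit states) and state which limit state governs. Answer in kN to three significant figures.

602 kN (bearing governs)

Bolt shear: A_b = π·30²/4 = 706.9 mm²; R_n = 469 × 706.9 × 5 × 1 / 1000 = 1658 kN → 1658 / 2 = 829 kN.
Bearing (1.2 l_c t F_u ≤ 2.4 d t F_u): upper limit = 2.4·30·8·450 / 1000 = 259.2 kN.
  Edge l_c = 55 − 33/2 = 38.5 → r_n = 166.3 kN; interior l_c = 110 − 33 = 77 → r_n = 259.2 kN.
  R_n,bearing = 1·166.3 + 4·259.2 = 1203 kN → 1203 / 2 = 602 kN.
Bearing governs: 602 kN.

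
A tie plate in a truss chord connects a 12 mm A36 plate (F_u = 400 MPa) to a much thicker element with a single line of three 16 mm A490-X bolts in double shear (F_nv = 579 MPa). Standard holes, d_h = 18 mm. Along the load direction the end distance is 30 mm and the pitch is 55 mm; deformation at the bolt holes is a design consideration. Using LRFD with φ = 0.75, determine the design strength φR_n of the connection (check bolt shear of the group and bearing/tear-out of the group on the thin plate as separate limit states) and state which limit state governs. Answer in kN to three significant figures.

Bolt shear: A_b = π·16²/4 = 201.1 mm²; R_n = 579 × 201.1 × 3 × 2 / 1000 = 698.5 kN → 0.75 × 698.5 = 524 kN.
Bearing (1.2 l_c t F_u ≤ 2.4 d t F_u): upper limit = 2.4·16·12·400 / 1000 = 184.3 kN.
  Edge l_c = 30 − 18/2 = 21 → r_n = 121 kN; interior l_c = 55 − 18 = 37 → r_n = 184.3 kN.
  R_n,bearing = 1·121 + 2·184.3 = 489.6 kN → 0.75 × 489.6 = 367 kN.
Bearing governs: 367 kN.

367 kN (bearing governs)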